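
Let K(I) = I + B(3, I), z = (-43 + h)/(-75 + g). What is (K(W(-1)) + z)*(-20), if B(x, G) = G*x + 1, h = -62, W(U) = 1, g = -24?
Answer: -4000/33 ≈ -121.21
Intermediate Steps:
B(x, G) = 1 + G*x
z = 35/33 (z = (-43 - 62)/(-75 - 24) = -105/(-99) = -105*(-1/99) = 35/33 ≈ 1.0606)
K(I) = 1 + 4*I (K(I) = I + (1 + I*3) = I + (1 + 3*I) = 1 + 4*I)
(K(W(-1)) + z)*(-20) = ((1 + 4*1) + 35/33)*(-20) = ((1 + 4) + 35/33)*(-20) = (5 + 35/33)*(-20) = (200/33)*(-20) = -4000/33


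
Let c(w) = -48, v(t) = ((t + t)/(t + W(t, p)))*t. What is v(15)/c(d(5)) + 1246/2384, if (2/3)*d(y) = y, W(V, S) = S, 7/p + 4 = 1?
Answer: -9851/45296 ≈ -0.21748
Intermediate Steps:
p = -7/3 (p = 7/(-4 + 1) = 7/(-3) = 7*(-1/3) = -7/3 ≈ -2.3333)
d(y) = 3*y/2
v(t) = 2*t**2/(-7/3 + t) (v(t) = ((t + t)/(t - 7/3))*t = ((2*t)/(-7/3 + t))*t = (2*t/(-7/3 + t))*t = 2*t**2/(-7/3 + t))
v(15)/c(d(5)) + 1246/2384 = (6*15**2/(-7 + 3*15))/(-48) + 1246/2384 = (6*225/(-7 + 45))*(-1/48) + 1246*(1/2384) = (6*225/38)*(-1/48) + 623/1192 = (6*225*(1/38))*(-1/48) + 623/1192 = (675/19)*(-1/48) + 623/1192 = -225/304 + 623/1192 = -9851/45296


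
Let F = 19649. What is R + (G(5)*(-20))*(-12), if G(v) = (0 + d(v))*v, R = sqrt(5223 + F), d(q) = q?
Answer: 6000 + 2*sqrt(6218) ≈ 6157.7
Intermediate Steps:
R = 2*sqrt(6218) (R = sqrt(5223 + 19649) = sqrt(24872) = 2*sqrt(6218) ≈ 157.71)
G(v) = v**2 (G(v) = (0 + v)*v = v*v = v**2)
R + (G(5)*(-20))*(-12) = 2*sqrt(6218) + (5**2*(-20))*(-12) = 2*sqrt(6218) + (25*(-20))*(-12) = 2*sqrt(6218) - 500*(-12) = 2*sqrt(6218) + 6000 = 6000 + 2*sqrt(6218)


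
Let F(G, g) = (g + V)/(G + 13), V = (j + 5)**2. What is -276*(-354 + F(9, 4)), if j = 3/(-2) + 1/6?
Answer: 3217010/33 ≈ 97485.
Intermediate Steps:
j = -4/3 (j = 3*(-1/2) + 1*(1/6) = -3/2 + 1/6 = -4/3 ≈ -1.3333)
V = 121/9 (V = (-4/3 + 5)**2 = (11/3)**2 = 121/9 ≈ 13.444)
F(G, g) = (121/9 + g)/(13 + G) (F(G, g) = (g + 121/9)/(G + 13) = (121/9 + g)/(13 + G))
-276*(-354 + F(9, 4)) = -276*(-354 + (121/9 + 4)/(13 + 9)) = -276*(-354 + (157/9)/22) = -276*(-354 + (1/22)*(157/9)) = -276*(-354 + 157/198) = -276*(-69935/198) = 3217010/33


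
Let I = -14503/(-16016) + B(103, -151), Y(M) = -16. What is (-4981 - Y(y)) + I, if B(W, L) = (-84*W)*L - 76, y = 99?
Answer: 20843413079/16016 ≈ 1.3014e+6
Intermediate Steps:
B(W, L) = -76 - 84*L*W (B(W, L) = -84*L*W - 76 = -76 - 84*L*W)
I = 20922932519/16016 (I = -14503/(-16016) + (-76 - 84*(-151)*103) = -14503*(-1/16016) + (-76 + 1306452) = 14503/16016 + 1306376 = 20922932519/16016 ≈ 1.3064e+6)
(-4981 - Y(y)) + I = (-4981 - 1*(-16)) + 20922932519/16016 = (-4981 + 16) + 20922932519/16016 = -4965 + 20922932519/16016 = 20843413079/16016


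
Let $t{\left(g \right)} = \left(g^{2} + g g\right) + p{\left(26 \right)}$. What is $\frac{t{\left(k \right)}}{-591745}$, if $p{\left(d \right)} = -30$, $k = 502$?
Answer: $- \frac{503978}{591745} \approx -0.85168$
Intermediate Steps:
$t{\left(g \right)} = -30 + 2 g^{2}$ ($t{\left(g \right)} = \left(g^{2} + g g\right) - 30 = \left(g^{2} + g^{2}\right) - 30 = 2 g^{2} - 30 = -30 + 2 g^{2}$)
$\frac{t{\left(k \right)}}{-591745} = \frac{-30 + 2 \cdot 502^{2}}{-591745} = \left(-30 + 2 \cdot 252004\right) \left(- \frac{1}{591745}\right) = \left(-30 + 504008\right) \left(- \frac{1}{591745}\right) = 503978 \left(- \frac{1}{591745}\right) = - \frac{503978}{591745}$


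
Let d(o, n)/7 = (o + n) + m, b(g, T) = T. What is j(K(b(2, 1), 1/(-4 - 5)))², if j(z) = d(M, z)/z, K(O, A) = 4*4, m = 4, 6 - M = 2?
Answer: 441/4 ≈ 110.25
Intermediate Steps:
M = 4 (M = 6 - 1*2 = 6 - 2 = 4)
d(o, n) = 28 + 7*n + 7*o (d(o, n) = 7*((o + n) + 4) = 7*((n + o) + 4) = 7*(4 + n + o) = 28 + 7*n + 7*o)
K(O, A) = 16
j(z) = (56 + 7*z)/z (j(z) = (28 + 7*z + 7*4)/z = (28 + 7*z + 28)/z = (56 + 7*z)/z)
j(K(b(2, 1), 1/(-4 - 5)))² = (7 + 56/16)² = (7 + 56*(1/16))² = (7 + 7/2)² = (21/2)² = 441/4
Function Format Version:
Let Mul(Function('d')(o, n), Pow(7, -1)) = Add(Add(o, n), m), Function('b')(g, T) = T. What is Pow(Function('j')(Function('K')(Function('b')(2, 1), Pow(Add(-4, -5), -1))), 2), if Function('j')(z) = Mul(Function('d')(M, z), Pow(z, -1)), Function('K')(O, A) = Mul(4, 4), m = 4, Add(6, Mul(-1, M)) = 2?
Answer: Rational(441, 4) ≈ 110.25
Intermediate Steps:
M = 4 (M = Add(6, Mul(-1, 2)) = Add(6, -2) = 4)
Function('d')(o, n) = Add(28, Mul(7, n), Mul(7, o)) (Function('d')(o, n) = Mul(7, Add(Add(o, n), 4)) = Mul(7, Add(Add(n, o), 4)) = Mul(7, Add(4, n, o)) = Add(28, Mul(7, n), Mul(7, o)))
Function('K')(O, A) = 16
Function('j')(z) = Mul(Pow(z, -1), Add(56, Mul(7, z))) (Function('j')(z) = Mul(Add(28, Mul(7, z), Mul(7, 4)), Pow(z, -1)) = Mul(Add(28, Mul(7, z), 28), Pow(z, -1)) = Mul(Add(56, Mul(7, z)), Pow(z, -1)) = Mul(Pow(z, -1), Add(56, Mul(7, z))))
Pow(Function('j')(Function('K')(Function('b')(2, 1), Pow(Add(-4, -5), -1))), 2) = Pow(Add(7, Mul(56, Pow(16, -1))), 2) = Pow(Add(7, Mul(56, Rational(1, 16))), 2) = Pow(Add(7, Rational(7, 2)), 2) = Pow(Rational(21, 2), 2) = Rational(441, 4)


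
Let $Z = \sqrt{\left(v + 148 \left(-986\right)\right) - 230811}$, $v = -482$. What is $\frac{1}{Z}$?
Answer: $- \frac{i \sqrt{377221}}{377221} \approx - 0.0016282 i$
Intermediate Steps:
$Z = i \sqrt{377221}$ ($Z = \sqrt{\left(-482 + 148 \left(-986\right)\right) - 230811} = \sqrt{\left(-482 - 145928\right) - 230811} = \sqrt{-146410 - 230811} = \sqrt{-377221} = i \sqrt{377221} \approx 614.18 i$)
$\frac{1}{Z} = \frac{1}{i \sqrt{377221}} = - \frac{i \sqrt{377221}}{377221}$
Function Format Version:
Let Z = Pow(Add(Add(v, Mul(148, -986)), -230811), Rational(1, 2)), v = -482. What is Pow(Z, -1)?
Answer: Mul(Rational(-1, 377221), I, Pow(377221, Rational(1, 2))) ≈ Mul(-0.0016282, I)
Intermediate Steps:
Z = Mul(I, Pow(377221, Rational(1, 2))) (Z = Pow(Add(Add(-482, Mul(148, -986)), -230811), Rational(1, 2)) = Pow(Add(Add(-482, -145928), -230811), Rational(1, 2)) = Pow(Add(-146410, -230811), Rational(1, 2)) = Pow(-377221, Rational(1, 2)) = Mul(I, Pow(377221, Rational(1, 2))) ≈ Mul(614.18, I))
Pow(Z, -1) = Pow(Mul(I, Pow(377221, Rational(1, 2))), -1) = Mul(Rational(-1, 377221), I, Pow(377221, Rational(1, 2)))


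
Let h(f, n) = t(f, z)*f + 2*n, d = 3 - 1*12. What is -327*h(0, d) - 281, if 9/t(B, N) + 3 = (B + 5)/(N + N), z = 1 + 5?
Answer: 5605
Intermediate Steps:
z = 6
d = -9 (d = 3 - 12 = -9)
t(B, N) = 9/(-3 + (5 + B)/(2*N)) (t(B, N) = 9/(-3 + (B + 5)/(N + N)) = 9/(-3 + (5 + B)/((2*N))) = 9/(-3 + (5 + B)*(1/(2*N))) = 9/(-3 + (5 + B)/(2*N)))
h(f, n) = 2*n + 108*f/(-31 + f) (h(f, n) = (18*6/(5 + f - 6*6))*f + 2*n = (18*6/(5 + f - 36))*f + 2*n = (18*6/(-31 + f))*f + 2*n = (108/(-31 + f))*f + 2*n = 108*f/(-31 + f) + 2*n = 2*n + 108*f/(-31 + f))
-327*h(0, d) - 281 = -654*(54*0 - 9*(-31 + 0))/(-31 + 0) - 281 = -654*(0 - 9*(-31))/(-31) - 281 = -654*(-1)*(0 + 279)/31 - 281 = -654*(-1)*279/31 - 281 = -327*(-18) - 281 = 5886 - 281 = 5605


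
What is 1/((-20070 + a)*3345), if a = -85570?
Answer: -1/353365800 ≈ -2.8299e-9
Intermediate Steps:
1/((-20070 + a)*3345) = 1/(-20070 - 85570*3345) = (1/3345)/(-105640) = -1/105640*1/3345 = -1/353365800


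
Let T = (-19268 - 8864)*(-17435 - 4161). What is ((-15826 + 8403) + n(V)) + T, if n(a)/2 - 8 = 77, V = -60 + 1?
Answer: 607531419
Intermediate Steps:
V = -59
n(a) = 170 (n(a) = 16 + 2*77 = 16 + 154 = 170)
T = 607538672 (T = -28132*(-21596) = 607538672)
((-15826 + 8403) + n(V)) + T = ((-15826 + 8403) + 170) + 607538672 = (-7423 + 170) + 607538672 = -7253 + 607538672 = 607531419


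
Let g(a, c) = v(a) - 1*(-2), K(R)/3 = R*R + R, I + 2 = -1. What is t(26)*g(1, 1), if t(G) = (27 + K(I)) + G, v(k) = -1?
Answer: 71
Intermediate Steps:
I = -3 (I = -2 - 1 = -3)
K(R) = 3*R + 3*R² (K(R) = 3*(R*R + R) = 3*(R² + R) = 3*(R + R²) = 3*R + 3*R²)
g(a, c) = 1 (g(a, c) = -1 - 1*(-2) = -1 + 2 = 1)
t(G) = 45 + G (t(G) = (27 + 3*(-3)*(1 - 3)) + G = (27 + 3*(-3)*(-2)) + G = (27 + 18) + G = 45 + G)
t(26)*g(1, 1) = (45 + 26)*1 = 71*1 = 71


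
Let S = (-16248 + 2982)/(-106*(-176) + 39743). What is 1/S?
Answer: -5309/1206 ≈ -4.4022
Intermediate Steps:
S = -1206/5309 (S = -13266/(18656 + 39743) = -13266/58399 = -13266*1/58399 = -1206/5309 ≈ -0.22716)
1/S = 1/(-1206/5309) = -5309/1206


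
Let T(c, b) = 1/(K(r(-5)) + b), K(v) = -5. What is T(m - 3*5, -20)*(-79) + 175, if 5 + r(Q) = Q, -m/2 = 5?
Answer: 4454/25 ≈ 178.16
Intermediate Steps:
m = -10 (m = -2*5 = -10)
r(Q) = -5 + Q
T(c, b) = 1/(-5 + b)
T(m - 3*5, -20)*(-79) + 175 = -79/(-5 - 20) + 175 = -79/(-25) + 175 = -1/25*(-79) + 175 = 79/25 + 175 = 4454/25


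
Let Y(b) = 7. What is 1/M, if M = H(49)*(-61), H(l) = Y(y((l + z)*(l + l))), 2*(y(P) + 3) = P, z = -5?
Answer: -1/427 ≈ -0.0023419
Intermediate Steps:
y(P) = -3 + P/2
H(l) = 7
M = -427 (M = 7*(-61) = -427)
1/M = 1/(-427) = -1/427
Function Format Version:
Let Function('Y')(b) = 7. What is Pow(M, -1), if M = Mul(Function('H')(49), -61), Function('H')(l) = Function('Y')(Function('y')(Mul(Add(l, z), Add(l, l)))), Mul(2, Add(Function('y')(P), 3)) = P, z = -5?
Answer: Rational(-1, 427) ≈ -0.0023419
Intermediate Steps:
Function('y')(P) = Add(-3, Mul(Rational(1, 2), P))
Function('H')(l) = 7
M = -427 (M = Mul(7, -61) = -427)
Pow(M, -1) = Pow(-427, -1) = Rational(-1, 427)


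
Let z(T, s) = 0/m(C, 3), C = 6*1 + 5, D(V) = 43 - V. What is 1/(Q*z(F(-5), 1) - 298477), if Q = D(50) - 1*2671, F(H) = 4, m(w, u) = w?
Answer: -1/298477 ≈ -3.3503e-6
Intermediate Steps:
C = 11 (C = 6 + 5 = 11)
Q = -2678 (Q = (43 - 1*50) - 1*2671 = (43 - 50) - 2671 = -7 - 2671 = -2678)
z(T, s) = 0 (z(T, s) = 0/11 = 0*(1/11) = 0)
1/(Q*z(F(-5), 1) - 298477) = 1/(-2678*0 - 298477) = 1/(0 - 298477) = 1/(-298477) = -1/298477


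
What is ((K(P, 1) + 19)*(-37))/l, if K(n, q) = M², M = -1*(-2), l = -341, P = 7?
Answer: 851/341 ≈ 2.4956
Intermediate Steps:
M = 2
K(n, q) = 4 (K(n, q) = 2² = 4)
((K(P, 1) + 19)*(-37))/l = ((4 + 19)*(-37))/(-341) = (23*(-37))*(-1/341) = -851*(-1/341) = 851/341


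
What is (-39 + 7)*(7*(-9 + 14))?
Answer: -1120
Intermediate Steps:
(-39 + 7)*(7*(-9 + 14)) = -224*5 = -32*35 = -1120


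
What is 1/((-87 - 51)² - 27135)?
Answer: -1/8091 ≈ -0.00012359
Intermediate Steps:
1/((-87 - 51)² - 27135) = 1/((-138)² - 27135) = 1/(19044 - 27135) = 1/(-8091) = -1/8091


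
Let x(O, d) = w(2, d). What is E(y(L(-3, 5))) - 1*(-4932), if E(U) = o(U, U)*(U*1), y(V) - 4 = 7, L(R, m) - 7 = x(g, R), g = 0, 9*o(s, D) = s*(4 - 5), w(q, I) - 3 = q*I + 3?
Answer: 44267/9 ≈ 4918.6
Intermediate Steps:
w(q, I) = 6 + I*q (w(q, I) = 3 + (q*I + 3) = 3 + (I*q + 3) = 3 + (3 + I*q) = 6 + I*q)
o(s, D) = -s/9 (o(s, D) = (s*(4 - 5))/9 = (s*(-1))/9 = (-s)/9 = -s/9)
x(O, d) = 6 + 2*d (x(O, d) = 6 + d*2 = 6 + 2*d)
L(R, m) = 13 + 2*R (L(R, m) = 7 + (6 + 2*R) = 13 + 2*R)
y(V) = 11 (y(V) = 4 + 7 = 11)
E(U) = -U²/9 (E(U) = (-U/9)*(U*1) = (-U/9)*U = -U²/9)
E(y(L(-3, 5))) - 1*(-4932) = -⅑*11² - 1*(-4932) = -⅑*121 + 4932 = -121/9 + 4932 = 44267/9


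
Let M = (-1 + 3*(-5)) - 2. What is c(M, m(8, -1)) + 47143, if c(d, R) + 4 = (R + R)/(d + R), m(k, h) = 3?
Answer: 235693/5 ≈ 47139.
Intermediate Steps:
M = -18 (M = (-1 - 15) - 2 = -16 - 2 = -18)
c(d, R) = -4 + 2*R/(R + d) (c(d, R) = -4 + (R + R)/(d + R) = -4 + (2*R)/(R + d) = -4 + 2*R/(R + d))
c(M, m(8, -1)) + 47143 = 2*(-1*3 - 2*(-18))/(3 - 18) + 47143 = 2*(-3 + 36)/(-15) + 47143 = 2*(-1/15)*33 + 47143 = -22/5 + 47143 = 235693/5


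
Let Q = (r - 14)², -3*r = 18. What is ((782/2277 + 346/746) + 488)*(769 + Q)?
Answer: 21100666265/36927 ≈ 5.7142e+5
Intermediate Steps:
r = -6 (r = -⅓*18 = -6)
Q = 400 (Q = (-6 - 14)² = (-20)² = 400)
((782/2277 + 346/746) + 488)*(769 + Q) = ((782/2277 + 346/746) + 488)*(769 + 400) = ((782*(1/2277) + 346*(1/746)) + 488)*1169 = ((34/99 + 173/373) + 488)*1169 = (29809/36927 + 488)*1169 = (18050185/36927)*1169 = 21100666265/36927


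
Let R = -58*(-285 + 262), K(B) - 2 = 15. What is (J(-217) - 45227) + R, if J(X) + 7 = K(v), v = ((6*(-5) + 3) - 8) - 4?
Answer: -43883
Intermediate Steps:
v = -39 (v = ((-30 + 3) - 8) - 4 = (-27 - 8) - 4 = -35 - 4 = -39)
K(B) = 17 (K(B) = 2 + 15 = 17)
J(X) = 10 (J(X) = -7 + 17 = 10)
R = 1334 (R = -58*(-23) = 1334)
(J(-217) - 45227) + R = (10 - 45227) + 1334 = -45217 + 1334 = -43883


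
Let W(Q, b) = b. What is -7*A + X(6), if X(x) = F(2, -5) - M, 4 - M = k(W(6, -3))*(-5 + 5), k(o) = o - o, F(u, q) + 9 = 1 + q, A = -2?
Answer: -3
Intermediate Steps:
F(u, q) = -8 + q (F(u, q) = -9 + (1 + q) = -8 + q)
k(o) = 0
M = 4 (M = 4 - 0*(-5 + 5) = 4 - 0*0 = 4 - 1*0 = 4 + 0 = 4)
X(x) = -17 (X(x) = (-8 - 5) - 1*4 = -13 - 4 = -17)
-7*A + X(6) = -7*(-2) - 17 = 14 - 17 = -3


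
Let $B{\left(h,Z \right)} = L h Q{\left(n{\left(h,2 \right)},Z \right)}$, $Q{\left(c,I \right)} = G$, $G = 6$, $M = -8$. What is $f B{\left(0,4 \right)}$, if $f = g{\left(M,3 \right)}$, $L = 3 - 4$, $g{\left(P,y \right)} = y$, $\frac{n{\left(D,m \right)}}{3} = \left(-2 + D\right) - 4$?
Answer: $0$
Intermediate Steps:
$n{\left(D,m \right)} = -18 + 3 D$ ($n{\left(D,m \right)} = 3 \left(\left(-2 + D\right) - 4\right) = 3 \left(-6 + D\right) = -18 + 3 D$)
$L = -1$
$f = 3$
$Q{\left(c,I \right)} = 6$
$B{\left(h,Z \right)} = - 6 h$ ($B{\left(h,Z \right)} = - h 6 = - 6 h$)
$f B{\left(0,4 \right)} = 3 \left(\left(-6\right) 0\right) = 3 \cdot 0 = 0$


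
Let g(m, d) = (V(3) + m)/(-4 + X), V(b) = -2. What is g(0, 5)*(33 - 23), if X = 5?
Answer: -20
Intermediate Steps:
g(m, d) = -2 + m (g(m, d) = (-2 + m)/(-4 + 5) = (-2 + m)/1 = (-2 + m)*1 = -2 + m)
g(0, 5)*(33 - 23) = (-2 + 0)*(33 - 23) = -2*10 = -20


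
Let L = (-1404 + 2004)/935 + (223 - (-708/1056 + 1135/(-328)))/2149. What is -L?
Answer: -12314492/16476383 ≈ -0.74740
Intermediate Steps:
L = 12314492/16476383 (L = 600*(1/935) + (223 - (-708*1/1056 + 1135*(-1/328)))*(1/2149) = 120/187 + (223 - (-59/88 - 1135/328))*(1/2149) = 120/187 + (223 - 1*(-1863/451))*(1/2149) = 120/187 + (223 + 1863/451)*(1/2149) = 120/187 + (102436/451)*(1/2149) = 120/187 + 102436/969199 = 12314492/16476383 ≈ 0.74740)
-L = -1*12314492/16476383 = -12314492/16476383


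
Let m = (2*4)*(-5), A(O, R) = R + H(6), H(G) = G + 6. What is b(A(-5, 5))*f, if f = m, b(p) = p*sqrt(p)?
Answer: -680*sqrt(17) ≈ -2803.7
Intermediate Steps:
H(G) = 6 + G
A(O, R) = 12 + R (A(O, R) = R + (6 + 6) = R + 12 = 12 + R)
b(p) = p**(3/2)
m = -40 (m = 8*(-5) = -40)
f = -40
b(A(-5, 5))*f = (12 + 5)**(3/2)*(-40) = 17**(3/2)*(-40) = (17*sqrt(17))*(-40) = -680*sqrt(17)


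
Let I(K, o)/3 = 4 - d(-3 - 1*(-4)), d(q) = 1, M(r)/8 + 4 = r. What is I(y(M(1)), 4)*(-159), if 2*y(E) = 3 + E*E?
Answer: -1431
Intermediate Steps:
M(r) = -32 + 8*r
y(E) = 3/2 + E²/2 (y(E) = (3 + E*E)/2 = (3 + E²)/2 = 3/2 + E²/2)
I(K, o) = 9 (I(K, o) = 3*(4 - 1*1) = 3*(4 - 1) = 3*3 = 9)
I(y(M(1)), 4)*(-159) = 9*(-159) = -1431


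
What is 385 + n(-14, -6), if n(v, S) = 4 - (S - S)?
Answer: 389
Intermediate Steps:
n(v, S) = 4 (n(v, S) = 4 - 1*0 = 4 + 0 = 4)
385 + n(-14, -6) = 385 + 4 = 389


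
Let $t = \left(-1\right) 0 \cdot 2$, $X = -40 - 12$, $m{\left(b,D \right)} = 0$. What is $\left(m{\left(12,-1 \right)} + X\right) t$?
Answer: $0$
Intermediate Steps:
$X = -52$
$t = 0$ ($t = 0 \cdot 2 = 0$)
$\left(m{\left(12,-1 \right)} + X\right) t = \left(0 - 52\right) 0 = \left(-52\right) 0 = 0$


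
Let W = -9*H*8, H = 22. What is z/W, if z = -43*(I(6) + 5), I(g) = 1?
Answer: 43/264 ≈ 0.16288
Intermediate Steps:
z = -258 (z = -43*(1 + 5) = -43*6 = -258)
W = -1584 (W = -9*22*8 = -198*8 = -1584)
z/W = -258/(-1584) = -258*(-1/1584) = 43/264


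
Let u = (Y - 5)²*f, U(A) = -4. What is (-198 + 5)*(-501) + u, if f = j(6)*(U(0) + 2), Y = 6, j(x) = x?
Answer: 96681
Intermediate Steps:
f = -12 (f = 6*(-4 + 2) = 6*(-2) = -12)
u = -12 (u = (6 - 5)²*(-12) = 1²*(-12) = 1*(-12) = -12)
(-198 + 5)*(-501) + u = (-198 + 5)*(-501) - 12 = -193*(-501) - 12 = 96693 - 12 = 96681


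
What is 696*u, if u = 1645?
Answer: 1144920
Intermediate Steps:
696*u = 696*1645 = 1144920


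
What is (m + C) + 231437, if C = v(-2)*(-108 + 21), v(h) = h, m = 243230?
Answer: 474841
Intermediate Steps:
C = 174 (C = -2*(-108 + 21) = -2*(-87) = 174)
(m + C) + 231437 = (243230 + 174) + 231437 = 243404 + 231437 = 474841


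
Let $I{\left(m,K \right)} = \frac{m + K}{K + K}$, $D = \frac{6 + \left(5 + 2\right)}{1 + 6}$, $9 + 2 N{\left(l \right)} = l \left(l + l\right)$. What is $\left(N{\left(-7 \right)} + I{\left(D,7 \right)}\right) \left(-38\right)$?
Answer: $- \frac{84037}{49} \approx -1715.0$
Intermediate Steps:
$N{\left(l \right)} = - \frac{9}{2} + l^{2}$ ($N{\left(l \right)} = - \frac{9}{2} + \frac{l \left(l + l\right)}{2} = - \frac{9}{2} + \frac{l 2 l}{2} = - \frac{9}{2} + \frac{2 l^{2}}{2} = - \frac{9}{2} + l^{2}$)
$D = \frac{13}{7}$ ($D = \frac{6 + 7}{7} = 13 \cdot \frac{1}{7} = \frac{13}{7} \approx 1.8571$)
$I{\left(m,K \right)} = \frac{K + m}{2 K}$
$\left(N{\left(-7 \right)} + I{\left(D,7 \right)}\right) \left(-38\right) = \left(\left(- \frac{9}{2} + \left(-7\right)^{2}\right) + \frac{7 + \frac{13}{7}}{2 \cdot 7}\right) \left(-38\right) = \left(\left(- \frac{9}{2} + 49\right) + \frac{1}{2} \cdot \frac{1}{7} \cdot \frac{62}{7}\right) \left(-38\right) = \left(\frac{89}{2} + \frac{31}{49}\right) \left(-38\right) = \frac{4423}{98} \left(-38\right) = - \frac{84037}{49}$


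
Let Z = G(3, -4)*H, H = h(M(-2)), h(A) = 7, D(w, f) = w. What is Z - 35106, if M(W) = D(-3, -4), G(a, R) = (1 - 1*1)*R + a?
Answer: -35085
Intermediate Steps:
G(a, R) = a (G(a, R) = (1 - 1)*R + a = 0*R + a = 0 + a = a)
M(W) = -3
H = 7
Z = 21 (Z = 3*7 = 21)
Z - 35106 = 21 - 35106 = -35085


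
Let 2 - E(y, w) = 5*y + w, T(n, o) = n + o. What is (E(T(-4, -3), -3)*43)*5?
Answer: 8600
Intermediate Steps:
E(y, w) = 2 - w - 5*y (E(y, w) = 2 - (5*y + w) = 2 - (w + 5*y) = 2 + (-w - 5*y) = 2 - w - 5*y)
(E(T(-4, -3), -3)*43)*5 = ((2 - 1*(-3) - 5*(-4 - 3))*43)*5 = ((2 + 3 - 5*(-7))*43)*5 = ((2 + 3 + 35)*43)*5 = (40*43)*5 = 1720*5 = 8600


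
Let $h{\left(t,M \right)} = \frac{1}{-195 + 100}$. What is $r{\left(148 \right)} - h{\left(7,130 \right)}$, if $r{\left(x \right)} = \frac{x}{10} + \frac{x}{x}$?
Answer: $\frac{1502}{95} \approx 15.811$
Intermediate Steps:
$h{\left(t,M \right)} = - \frac{1}{95}$ ($h{\left(t,M \right)} = \frac{1}{-95} = - \frac{1}{95}$)
$r{\left(x \right)} = 1 + \frac{x}{10}$ ($r{\left(x \right)} = x \frac{1}{10} + 1 = \frac{x}{10} + 1 = 1 + \frac{x}{10}$)
$r{\left(148 \right)} - h{\left(7,130 \right)} = \left(1 + \frac{1}{10} \cdot 148\right) - - \frac{1}{95} = \left(1 + \frac{74}{5}\right) + \frac{1}{95} = \frac{79}{5} + \frac{1}{95} = \frac{1502}{95}$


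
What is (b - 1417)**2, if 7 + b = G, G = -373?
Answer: 3229209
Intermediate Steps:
b = -380 (b = -7 - 373 = -380)
(b - 1417)**2 = (-380 - 1417)**2 = (-1797)**2 = 3229209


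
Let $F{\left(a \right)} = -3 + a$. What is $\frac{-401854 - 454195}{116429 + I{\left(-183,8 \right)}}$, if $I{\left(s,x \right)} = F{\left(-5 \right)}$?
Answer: $- \frac{856049}{116421} \approx -7.353$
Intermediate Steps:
$I{\left(s,x \right)} = -8$ ($I{\left(s,x \right)} = -3 - 5 = -8$)
$\frac{-401854 - 454195}{116429 + I{\left(-183,8 \right)}} = \frac{-401854 - 454195}{116429 - 8} = - \frac{856049}{116421}$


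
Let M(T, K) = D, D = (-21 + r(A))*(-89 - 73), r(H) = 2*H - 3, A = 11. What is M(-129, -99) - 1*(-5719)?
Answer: 6043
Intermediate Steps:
r(H) = -3 + 2*H
D = 324 (D = (-21 + (-3 + 2*11))*(-89 - 73) = (-21 + (-3 + 22))*(-162) = (-21 + 19)*(-162) = -2*(-162) = 324)
M(T, K) = 324
M(-129, -99) - 1*(-5719) = 324 - 1*(-5719) = 324 + 5719 = 6043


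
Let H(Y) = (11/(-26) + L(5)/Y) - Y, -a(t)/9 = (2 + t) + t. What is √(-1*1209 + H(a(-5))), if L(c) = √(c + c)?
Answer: √(-31184712 + 338*√10)/156 ≈ 35.796*I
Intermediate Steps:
L(c) = √2*√c (L(c) = √(2*c) = √2*√c)
a(t) = -18 - 18*t (a(t) = -9*((2 + t) + t) = -9*(2 + 2*t) = -18 - 18*t)
H(Y) = -11/26 - Y + √10/Y (H(Y) = (11/(-26) + (√2*√5)/Y) - Y = (11*(-1/26) + √10/Y) - Y = (-11/26 + √10/Y) - Y = -11/26 - Y + √10/Y)
√(-1*1209 + H(a(-5))) = √(-1*1209 + (-11/26 - (-18 - 18*(-5)) + √10/(-18 - 18*(-5)))) = √(-1209 + (-11/26 - (-18 + 90) + √10/(-18 + 90))) = √(-1209 + (-11/26 - 1*72 + √10/72)) = √(-1209 + (-11/26 - 72 + √10*(1/72))) = √(-1209 + (-11/26 - 72 + √10/72)) = √(-1209 + (-1883/26 + √10/72)) = √(-33317/26 + √10/72)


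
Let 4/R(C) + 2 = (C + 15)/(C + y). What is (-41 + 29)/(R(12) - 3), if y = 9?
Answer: 60/43 ≈ 1.3953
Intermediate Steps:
R(C) = 4/(-2 + (15 + C)/(9 + C)) (R(C) = 4/(-2 + (C + 15)/(C + 9)) = 4/(-2 + (15 + C)/(9 + C)))
(-41 + 29)/(R(12) - 3) = (-41 + 29)/(4*(-9 - 1*12)/(3 + 12) - 3) = -12/(4*(-9 - 12)/15 - 3) = -12/(4*(1/15)*(-21) - 3) = -12/(-28/5 - 3) = -12/(-43/5) = -12*(-5/43) = 60/43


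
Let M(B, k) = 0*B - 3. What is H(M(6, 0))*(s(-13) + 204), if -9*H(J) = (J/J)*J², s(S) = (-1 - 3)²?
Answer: -220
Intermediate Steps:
M(B, k) = -3 (M(B, k) = 0 - 3 = -3)
s(S) = 16 (s(S) = (-4)² = 16)
H(J) = -J²/9 (H(J) = -J/J*J²/9 = -J²/9)
H(M(6, 0))*(s(-13) + 204) = (-⅑*(-3)²)*(16 + 204) = -⅑*9*220 = -1*220 = -220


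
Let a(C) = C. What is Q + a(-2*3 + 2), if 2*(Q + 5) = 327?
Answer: 309/2 ≈ 154.50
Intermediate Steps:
Q = 317/2 (Q = -5 + (½)*327 = -5 + 327/2 = 317/2 ≈ 158.50)
Q + a(-2*3 + 2) = 317/2 + (-2*3 + 2) = 317/2 + (-6 + 2) = 317/2 - 4 = 309/2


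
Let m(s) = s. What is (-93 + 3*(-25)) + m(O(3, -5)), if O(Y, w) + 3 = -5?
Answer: -176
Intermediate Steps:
O(Y, w) = -8 (O(Y, w) = -3 - 5 = -8)
(-93 + 3*(-25)) + m(O(3, -5)) = (-93 + 3*(-25)) - 8 = (-93 - 75) - 8 = -168 - 8 = -176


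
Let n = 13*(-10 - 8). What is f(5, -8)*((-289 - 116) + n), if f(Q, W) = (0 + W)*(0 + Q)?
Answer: 25560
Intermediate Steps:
n = -234 (n = 13*(-18) = -234)
f(Q, W) = Q*W (f(Q, W) = W*Q = Q*W)
f(5, -8)*((-289 - 116) + n) = (5*(-8))*((-289 - 116) - 234) = -40*(-405 - 234) = -40*(-639) = 25560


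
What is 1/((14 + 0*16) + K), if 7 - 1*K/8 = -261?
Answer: 1/2158 ≈ 0.00046339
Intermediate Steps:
K = 2144 (K = 56 - 8*(-261) = 56 + 2088 = 2144)
1/((14 + 0*16) + K) = 1/((14 + 0*16) + 2144) = 1/((14 + 0) + 2144) = 1/(14 + 2144) = 1/2158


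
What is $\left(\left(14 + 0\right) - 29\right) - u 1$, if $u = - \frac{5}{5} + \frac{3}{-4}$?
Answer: $- \frac{105}{4} \approx -26.25$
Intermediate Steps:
$u = - \frac{7}{4}$ ($u = \left(-5\right) \frac{1}{5} + 3 \left(- \frac{1}{4}\right) = -1 - \frac{3}{4} = - \frac{7}{4} \approx -1.75$)
$\left(\left(14 + 0\right) - 29\right) - u 1 = \left(\left(14 + 0\right) - 29\right) \left(-1\right) \left(- \frac{7}{4}\right) 1 = \left(14 - 29\right) \frac{7}{4} \cdot 1 = \left(-15\right) \frac{7}{4} = - \frac{105}{4}$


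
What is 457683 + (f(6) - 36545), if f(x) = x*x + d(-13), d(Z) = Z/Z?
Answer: 421175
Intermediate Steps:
d(Z) = 1
f(x) = 1 + x**2 (f(x) = x*x + 1 = x**2 + 1 = 1 + x**2)
457683 + (f(6) - 36545) = 457683 + ((1 + 6**2) - 36545) = 457683 + ((1 + 36) - 36545) = 457683 + (37 - 36545) = 457683 - 36508 = 421175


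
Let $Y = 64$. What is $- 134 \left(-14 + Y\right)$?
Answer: $-6700$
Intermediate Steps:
$- 134 \left(-14 + Y\right) = - 134 \left(-14 + 64\right) = \left(-134\right) 50 = -6700$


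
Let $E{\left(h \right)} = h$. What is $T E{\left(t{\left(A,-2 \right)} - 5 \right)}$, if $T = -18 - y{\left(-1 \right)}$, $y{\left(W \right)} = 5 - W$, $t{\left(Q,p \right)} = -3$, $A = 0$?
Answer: $192$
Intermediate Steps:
$T = -24$ ($T = -18 - \left(5 - -1\right) = -18 - \left(5 + 1\right) = -18 - 6 = -24$)
$T E{\left(t{\left(A,-2 \right)} - 5 \right)} = - 24 \left(-3 - 5\right) = \left(-24\right) \left(-8\right) = 192$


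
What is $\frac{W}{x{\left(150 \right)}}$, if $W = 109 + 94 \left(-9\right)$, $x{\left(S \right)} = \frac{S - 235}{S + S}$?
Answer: $\frac{44220}{17} \approx 2601.2$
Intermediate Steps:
$x{\left(S \right)} = \frac{-235 + S}{2 S}$
$W = -737$ ($W = 109 - 846 = -737$)
$\frac{W}{x{\left(150 \right)}} = - \frac{737}{\frac{1}{2} \cdot \frac{1}{150} \left(-235 + 150\right)} = - \frac{737}{\frac{1}{2} \cdot \frac{1}{150} \left(-85\right)} = - \frac{737}{- \frac{17}{60}} = \left(-737\right) \left(- \frac{60}{17}\right) = \frac{44220}{17}$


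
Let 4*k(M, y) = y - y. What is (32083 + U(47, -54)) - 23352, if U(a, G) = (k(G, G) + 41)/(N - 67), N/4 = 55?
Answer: 1335884/153 ≈ 8731.3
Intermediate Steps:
k(M, y) = 0 (k(M, y) = (y - y)/4 = (¼)*0 = 0)
N = 220 (N = 4*55 = 220)
U(a, G) = 41/153 (U(a, G) = (0 + 41)/(220 - 67) = 41/153)
(32083 + U(47, -54)) - 23352 = (32083 + 41/153) - 23352 = 4908740/153 - 23352 = 1335884/153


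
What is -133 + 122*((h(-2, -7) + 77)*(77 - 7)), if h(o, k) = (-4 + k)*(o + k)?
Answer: 1502907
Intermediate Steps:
h(o, k) = (-4 + k)*(k + o)
-133 + 122*((h(-2, -7) + 77)*(77 - 7)) = -133 + 122*((((-7)**2 - 4*(-7) - 4*(-2) - 7*(-2)) + 77)*(77 - 7)) = -133 + 122*(((49 + 28 + 8 + 14) + 77)*70) = -133 + 122*((99 + 77)*70) = -133 + 122*(176*70) = -133 + 122*12320 = -133 + 1503040 = 1502907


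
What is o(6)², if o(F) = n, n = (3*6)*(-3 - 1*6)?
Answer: 26244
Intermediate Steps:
n = -162 (n = 18*(-3 - 6) = 18*(-9) = -162)
o(F) = -162
o(6)² = (-162)² = 26244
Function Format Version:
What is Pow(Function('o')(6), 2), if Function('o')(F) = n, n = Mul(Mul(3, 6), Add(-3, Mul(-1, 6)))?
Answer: 26244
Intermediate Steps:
n = -162 (n = Mul(18, Add(-3, -6)) = Mul(18, -9) = -162)
Function('o')(F) = -162
Pow(Function('o')(6), 2) = Pow(-162, 2) = 26244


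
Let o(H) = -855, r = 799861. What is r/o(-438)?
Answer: -799861/855 ≈ -935.51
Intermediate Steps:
r/o(-438) = 799861/(-855) = 799861*(-1/855) = -799861/855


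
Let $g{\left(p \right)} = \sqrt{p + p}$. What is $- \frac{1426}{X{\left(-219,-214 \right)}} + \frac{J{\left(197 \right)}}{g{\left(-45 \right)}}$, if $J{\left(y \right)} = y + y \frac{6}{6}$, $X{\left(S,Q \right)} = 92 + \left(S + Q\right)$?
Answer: $\frac{46}{11} - \frac{197 i \sqrt{10}}{15} \approx 4.1818 - 41.531 i$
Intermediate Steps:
$X{\left(S,Q \right)} = 92 + Q + S$ ($X{\left(S,Q \right)} = 92 + \left(Q + S\right) = 92 + Q + S$)
$J{\left(y \right)} = 2 y$ ($J{\left(y \right)} = y + y 6 \cdot \frac{1}{6} = y + y 1 = y + y = 2 y$)
$g{\left(p \right)} = \sqrt{2} \sqrt{p}$ ($g{\left(p \right)} = \sqrt{2 p} = \sqrt{2} \sqrt{p}$)
$- \frac{1426}{X{\left(-219,-214 \right)}} + \frac{J{\left(197 \right)}}{g{\left(-45 \right)}} = - \frac{1426}{92 - 214 - 219} + \frac{2 \cdot 197}{\sqrt{2} \sqrt{-45}} = - \frac{1426}{-341} + \frac{394}{\sqrt{2} \cdot 3 i \sqrt{5}} = \left(-1426\right) \left(- \frac{1}{341}\right) + \frac{394}{3 i \sqrt{10}} = \frac{46}{11} + 394 \left(- \frac{i \sqrt{10}}{30}\right) = \frac{46}{11} - \frac{197 i \sqrt{10}}{15}$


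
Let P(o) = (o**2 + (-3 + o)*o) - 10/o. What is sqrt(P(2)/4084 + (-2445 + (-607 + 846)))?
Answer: I*sqrt(9198502447)/2042 ≈ 46.968*I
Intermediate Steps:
P(o) = o**2 - 10/o + o*(-3 + o) (P(o) = (o**2 + o*(-3 + o)) - 10/o = o**2 - 10/o + o*(-3 + o))
sqrt(P(2)/4084 + (-2445 + (-607 + 846))) = sqrt(((-10 + 2**2*(-3 + 2*2))/2)/4084 + (-2445 + (-607 + 846))) = sqrt(((-10 + 4*(-3 + 4))/2)*(1/4084) + (-2445 + 239)) = sqrt(((-10 + 4*1)/2)*(1/4084) - 2206) = sqrt(((-10 + 4)/2)*(1/4084) - 2206) = sqrt(((1/2)*(-6))*(1/4084) - 2206) = sqrt(-3*1/4084 - 2206) = sqrt(-3/4084 - 2206) = sqrt(-9009307/4084) = I*sqrt(9198502447)/2042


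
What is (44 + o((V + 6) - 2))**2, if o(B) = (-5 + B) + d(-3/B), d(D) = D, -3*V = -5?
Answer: 5067001/2601 ≈ 1948.1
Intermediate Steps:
V = 5/3 (V = -1/3*(-5) = 5/3 ≈ 1.6667)
o(B) = -5 + B - 3/B (o(B) = (-5 + B) - 3/B = -5 + B - 3/B)
(44 + o((V + 6) - 2))**2 = (44 + (-5 + ((5/3 + 6) - 2) - 3/((5/3 + 6) - 2)))**2 = (44 + (-5 + (23/3 - 2) - 3/(23/3 - 2)))**2 = (44 + (-5 + 17/3 - 3/17/3))**2 = (44 + (-5 + 17/3 - 3*3/17))**2 = (44 + (-5 + 17/3 - 9/17))**2 = (44 + 7/51)**2 = (2251/51)**2 = 5067001/2601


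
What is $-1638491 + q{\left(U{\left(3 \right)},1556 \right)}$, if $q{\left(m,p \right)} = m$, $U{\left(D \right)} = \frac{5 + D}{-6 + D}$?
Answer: $- \frac{4915481}{3} \approx -1.6385 \cdot 10^{6}$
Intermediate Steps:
$U{\left(D \right)} = \frac{5 + D}{-6 + D}$
$-1638491 + q{\left(U{\left(3 \right)},1556 \right)} = -1638491 + \frac{5 + 3}{-6 + 3} = -1638491 + \frac{1}{-3} \cdot 8 = -1638491 - \frac{8}{3} = - \frac{4915481}{3}$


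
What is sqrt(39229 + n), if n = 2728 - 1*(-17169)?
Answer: sqrt(59126) ≈ 243.16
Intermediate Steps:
n = 19897 (n = 2728 + 17169 = 19897)
sqrt(39229 + n) = sqrt(39229 + 19897) = sqrt(59126)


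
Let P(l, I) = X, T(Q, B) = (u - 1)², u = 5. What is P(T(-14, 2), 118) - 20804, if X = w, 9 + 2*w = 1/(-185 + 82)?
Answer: -2143276/103 ≈ -20809.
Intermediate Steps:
T(Q, B) = 16 (T(Q, B) = (5 - 1)² = 4² = 16)
w = -464/103 (w = -9/2 + 1/(2*(-185 + 82)) = -9/2 + (½)/(-103) = -9/2 + (½)*(-1/103) = -9/2 - 1/206 = -464/103 ≈ -4.5049)
X = -464/103 ≈ -4.5049
P(l, I) = -464/103
P(T(-14, 2), 118) - 20804 = -464/103 - 20804 = -2143276/103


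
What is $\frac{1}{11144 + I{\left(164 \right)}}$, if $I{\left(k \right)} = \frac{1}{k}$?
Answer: $\frac{164}{1827617} \approx 8.9734 \cdot 10^{-5}$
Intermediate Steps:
$\frac{1}{11144 + I{\left(164 \right)}} = \frac{1}{11144 + \frac{1}{164}} = \frac{1}{\frac{1827617}{164}} = \frac{164}{1827617}$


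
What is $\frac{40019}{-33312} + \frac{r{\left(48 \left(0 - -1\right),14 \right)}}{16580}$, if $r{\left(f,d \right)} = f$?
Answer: $- \frac{165479011}{138078240} \approx -1.1984$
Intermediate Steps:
$\frac{40019}{-33312} + \frac{r{\left(48 \left(0 - -1\right),14 \right)}}{16580} = \frac{40019}{-33312} + \frac{48 \left(0 - -1\right)}{16580} = 40019 \left(- \frac{1}{33312}\right) + 48 \left(0 + 1\right) \frac{1}{16580} = - \frac{40019}{33312} + 48 \cdot 1 \cdot \frac{1}{16580} = - \frac{40019}{33312} + 48 \cdot \frac{1}{16580} = - \frac{40019}{33312} + \frac{12}{4145} = - \frac{165479011}{138078240}$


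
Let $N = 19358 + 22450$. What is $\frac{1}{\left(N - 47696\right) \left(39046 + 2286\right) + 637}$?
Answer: $- \frac{1}{243362179} \approx -4.1091 \cdot 10^{-9}$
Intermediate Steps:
$N = 41808$
$\frac{1}{\left(N - 47696\right) \left(39046 + 2286\right) + 637} = \frac{1}{\left(41808 - 47696\right) \left(39046 + 2286\right) + 637} = \frac{1}{\left(-5888\right) 41332 + 637} = \frac{1}{-243362816 + 637} = \frac{1}{-243362179} = - \frac{1}{243362179}$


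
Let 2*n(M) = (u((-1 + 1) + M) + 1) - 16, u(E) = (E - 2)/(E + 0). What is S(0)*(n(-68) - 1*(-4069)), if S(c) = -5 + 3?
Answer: -276217/34 ≈ -8124.0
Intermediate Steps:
u(E) = (-2 + E)/E
n(M) = -15/2 + (-2 + M)/(2*M) (n(M) = (((-2 + ((-1 + 1) + M))/((-1 + 1) + M) + 1) - 16)/2 = (((-2 + (0 + M))/(0 + M) + 1) - 16)/2 = (((-2 + M)/M + 1) - 16)/2 = ((1 + (-2 + M)/M) - 16)/2 = (-15 + (-2 + M)/M)/2 = -15/2 + (-2 + M)/(2*M))
S(c) = -2
S(0)*(n(-68) - 1*(-4069)) = -2*((-7 - 1/(-68)) - 1*(-4069)) = -2*((-7 - 1*(-1/68)) + 4069) = -2*((-7 + 1/68) + 4069) = -2*(-475/68 + 4069) = -2*276217/68 = -276217/34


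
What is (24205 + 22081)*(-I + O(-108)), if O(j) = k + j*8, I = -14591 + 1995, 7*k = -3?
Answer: 3801052606/7 ≈ 5.4301e+8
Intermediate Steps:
k = -3/7 (k = (1/7)*(-3) = -3/7 ≈ -0.42857)
I = -12596
O(j) = -3/7 + 8*j (O(j) = -3/7 + j*8 = -3/7 + 8*j)
(24205 + 22081)*(-I + O(-108)) = (24205 + 22081)*(-1*(-12596) + (-3/7 + 8*(-108))) = 46286*(12596 + (-3/7 - 864)) = 46286*(12596 - 6051/7) = 46286*(82121/7) = 3801052606/7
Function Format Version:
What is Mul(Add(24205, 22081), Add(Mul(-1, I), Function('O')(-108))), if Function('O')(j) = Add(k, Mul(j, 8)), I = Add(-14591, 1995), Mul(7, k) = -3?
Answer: Rational(3801052606, 7) ≈ 5.4301e+8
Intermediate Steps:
k = Rational(-3, 7) (k = Mul(Rational(1, 7), -3) = Rational(-3, 7) ≈ -0.42857)
I = -12596
Function('O')(j) = Add(Rational(-3, 7), Mul(8, j)) (Function('O')(j) = Add(Rational(-3, 7), Mul(j, 8)) = Add(Rational(-3, 7), Mul(8, j)))
Mul(Add(24205, 22081), Add(Mul(-1, I), Function('O')(-108))) = Mul(Add(24205, 22081), Add(Mul(-1, -12596), Add(Rational(-3, 7), Mul(8, -108)))) = Mul(46286, Add(12596, Add(Rational(-3, 7), -864))) = Mul(46286, Add(12596, Rational(-6051, 7))) = Mul(46286, Rational(82121, 7)) = Rational(3801052606, 7)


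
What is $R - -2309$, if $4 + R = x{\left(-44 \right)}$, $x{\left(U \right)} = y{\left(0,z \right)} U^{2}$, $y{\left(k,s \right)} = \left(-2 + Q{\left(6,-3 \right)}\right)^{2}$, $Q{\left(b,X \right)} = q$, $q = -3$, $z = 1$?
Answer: $50705$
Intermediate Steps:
$Q{\left(b,X \right)} = -3$
$y{\left(k,s \right)} = 25$ ($y{\left(k,s \right)} = \left(-2 - 3\right)^{2} = \left(-5\right)^{2} = 25$)
$x{\left(U \right)} = 25 U^{2}$
$R = 48396$ ($R = -4 + 25 \left(-44\right)^{2} = -4 + 25 \cdot 1936 = -4 + 48400 = 48396$)
$R - -2309 = 48396 - -2309 = 48396 + 2309 = 50705$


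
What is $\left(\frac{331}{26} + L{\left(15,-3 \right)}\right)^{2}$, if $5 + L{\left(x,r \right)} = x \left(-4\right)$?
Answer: $\frac{1846881}{676} \approx 2732.1$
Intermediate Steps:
$L{\left(x,r \right)} = -5 - 4 x$ ($L{\left(x,r \right)} = -5 + x \left(-4\right) = -5 - 4 x$)
$\left(\frac{331}{26} + L{\left(15,-3 \right)}\right)^{2} = \left(\frac{331}{26} - 65\right)^{2} = \left(- \frac{1359}{26}\right)^{2} = \frac{1846881}{676}$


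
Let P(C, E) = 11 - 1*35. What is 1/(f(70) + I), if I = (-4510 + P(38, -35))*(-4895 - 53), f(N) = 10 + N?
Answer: 1/22434312 ≈ 4.4575e-8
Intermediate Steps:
P(C, E) = -24 (P(C, E) = 11 - 35 = -24)
I = 22434232 (I = (-4510 - 24)*(-4895 - 53) = -4534*(-4948) = 22434232)
1/(f(70) + I) = 1/((10 + 70) + 22434232) = 1/(80 + 22434232) = 1/22434312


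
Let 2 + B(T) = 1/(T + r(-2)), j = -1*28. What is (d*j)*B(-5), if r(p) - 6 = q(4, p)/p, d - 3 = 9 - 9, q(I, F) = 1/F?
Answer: 504/5 ≈ 100.80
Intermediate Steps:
d = 3 (d = 3 + (9 - 9) = 3 + 0 = 3)
r(p) = 6 + p**(-2) (r(p) = 6 + 1/(p*p) = 6 + p**(-2))
j = -28
B(T) = -2 + 1/(25/4 + T) (B(T) = -2 + 1/(T + (6 + (-2)**(-2))) = -2 + 1/(T + (6 + 1/4)) = -2 + 1/(T + 25/4) = -2 + 1/(25/4 + T))
(d*j)*B(-5) = (3*(-28))*(2*(-23 - 4*(-5))/(25 + 4*(-5))) = -168*(-23 + 20)/(25 - 20) = -168*(-3)/5 = -84*(-6/5) = 504/5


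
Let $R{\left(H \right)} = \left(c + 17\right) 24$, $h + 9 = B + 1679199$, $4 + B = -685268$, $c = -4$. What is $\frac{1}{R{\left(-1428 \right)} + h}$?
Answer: $\frac{1}{994230} \approx 1.0058 \cdot 10^{-6}$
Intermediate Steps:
$B = -685272$ ($B = -4 - 685268 = -685272$)
$h = 993918$ ($h = -9 + \left(-685272 + 1679199\right) = -9 + 993927 = 993918$)
$R{\left(H \right)} = 312$ ($R{\left(H \right)} = \left(-4 + 17\right) 24 = 13 \cdot 24 = 312$)
$\frac{1}{R{\left(-1428 \right)} + h} = \frac{1}{312 + 993918} = \frac{1}{994230}$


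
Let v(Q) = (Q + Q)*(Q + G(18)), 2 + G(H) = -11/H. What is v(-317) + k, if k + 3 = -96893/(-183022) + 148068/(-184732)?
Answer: 15414592949741929/76072545234 ≈ 2.0263e+5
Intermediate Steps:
G(H) = -2 - 11/H
k = -27657631033/8452505026 (k = -3 + (-96893/(-183022) + 148068/(-184732)) = -3 + (-96893*(-1/183022) + 148068*(-1/184732)) = -3 + (96893/183022 - 37017/46183) = -3 - 2300115955/8452505026 = -27657631033/8452505026 ≈ -3.2721)
v(Q) = 2*Q*(-47/18 + Q) (v(Q) = (Q + Q)*(Q + (-2 - 11/18)) = (2*Q)*(Q + (-2 - 11*1/18)) = (2*Q)*(Q + (-2 - 11/18)) = (2*Q)*(Q - 47/18) = (2*Q)*(-47/18 + Q) = 2*Q*(-47/18 + Q))
v(-317) + k = (1/9)*(-317)*(-47 + 18*(-317)) - 27657631033/8452505026 = (1/9)*(-317)*(-47 - 5706) - 27657631033/8452505026 = (1/9)*(-317)*(-5753) - 27657631033/8452505026 = 1823701/9 - 27657631033/8452505026 = 15414592949741929/76072545234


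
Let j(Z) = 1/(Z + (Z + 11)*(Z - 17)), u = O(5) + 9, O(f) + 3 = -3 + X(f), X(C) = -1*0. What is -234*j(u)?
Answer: 234/193 ≈ 1.2124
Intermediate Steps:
X(C) = 0
O(f) = -6 (O(f) = -3 + (-3 + 0) = -3 - 3 = -6)
u = 3 (u = -6 + 9 = 3)
j(Z) = 1/(Z + (-17 + Z)*(11 + Z)) (j(Z) = 1/(Z + (11 + Z)*(-17 + Z)) = 1/(Z + (-17 + Z)*(11 + Z)))
-234*j(u) = -234/(-187 + 3² - 5*3) = -234/(-187 + 9 - 15) = -234/(-193) = -234*(-1/193) = 234/193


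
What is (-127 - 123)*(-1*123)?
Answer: 30750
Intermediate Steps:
(-127 - 123)*(-1*123) = -250*(-123) = 30750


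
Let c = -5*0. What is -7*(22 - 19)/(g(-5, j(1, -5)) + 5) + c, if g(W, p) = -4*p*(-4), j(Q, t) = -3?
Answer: 21/43 ≈ 0.48837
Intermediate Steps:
c = 0
g(W, p) = 16*p
-7*(22 - 19)/(g(-5, j(1, -5)) + 5) + c = -7*(22 - 19)/(16*(-3) + 5) + 0 = -21/(-48 + 5) + 0 = -21/(-43) + 0 = -21*(-1)/43 + 0 = -7*(-3/43) + 0 = 21/43 + 0 = 21/43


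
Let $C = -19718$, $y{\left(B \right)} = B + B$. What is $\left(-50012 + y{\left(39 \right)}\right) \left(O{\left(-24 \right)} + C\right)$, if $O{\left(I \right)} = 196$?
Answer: $974811548$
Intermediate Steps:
$y{\left(B \right)} = 2 B$
$\left(-50012 + y{\left(39 \right)}\right) \left(O{\left(-24 \right)} + C\right) = \left(-50012 + 2 \cdot 39\right) \left(196 - 19718\right) = \left(-50012 + 78\right) \left(-19522\right) = \left(-49934\right) \left(-19522\right) = 974811548$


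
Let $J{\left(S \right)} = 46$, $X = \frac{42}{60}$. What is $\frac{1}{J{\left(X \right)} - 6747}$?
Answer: $- \frac{1}{6701} \approx -0.00014923$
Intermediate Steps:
$X = \frac{7}{10}$ ($X = 42 \cdot \frac{1}{60} = \frac{7}{10} \approx 0.7$)
$\frac{1}{J{\left(X \right)} - 6747} = \frac{1}{46 - 6747} = \frac{1}{-6701} = - \frac{1}{6701}$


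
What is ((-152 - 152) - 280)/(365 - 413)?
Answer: 73/6 ≈ 12.167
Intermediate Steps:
((-152 - 152) - 280)/(365 - 413) = (-304 - 280)/(-48) = -584*(-1/48) = 73/6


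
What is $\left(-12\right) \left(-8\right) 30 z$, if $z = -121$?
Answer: $-348480$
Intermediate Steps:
$\left(-12\right) \left(-8\right) 30 z = \left(-12\right) \left(-8\right) 30 \left(-121\right) = 96 \left(-3630\right) = -348480$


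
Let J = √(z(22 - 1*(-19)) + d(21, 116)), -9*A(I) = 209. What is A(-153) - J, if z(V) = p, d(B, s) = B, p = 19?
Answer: -209/9 - 2*√10 ≈ -29.547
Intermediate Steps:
A(I) = -209/9 (A(I) = -⅑*209 = -209/9)
z(V) = 19
J = 2*√10 (J = √(19 + 21) = √40 = 2*√10 ≈ 6.3246)
A(-153) - J = -209/9 - 2*√10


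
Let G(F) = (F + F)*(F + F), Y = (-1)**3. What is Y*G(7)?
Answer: -196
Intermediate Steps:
Y = -1
G(F) = 4*F**2 (G(F) = (2*F)*(2*F) = 4*F**2)
Y*G(7) = -4*7**2 = -4*49 = -1*196 = -196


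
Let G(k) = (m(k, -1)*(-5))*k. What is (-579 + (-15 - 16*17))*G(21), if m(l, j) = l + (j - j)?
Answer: 1909530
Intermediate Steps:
m(l, j) = l (m(l, j) = l + 0 = l)
G(k) = -5*k² (G(k) = (k*(-5))*k = (-5*k)*k = -5*k²)
(-579 + (-15 - 16*17))*G(21) = (-579 + (-15 - 16*17))*(-5*21²) = (-579 + (-15 - 272))*(-5*441) = (-579 - 287)*(-2205) = -866*(-2205) = 1909530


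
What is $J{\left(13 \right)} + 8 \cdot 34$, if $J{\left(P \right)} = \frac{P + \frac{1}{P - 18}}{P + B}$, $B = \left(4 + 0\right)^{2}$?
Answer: $\frac{39504}{145} \approx 272.44$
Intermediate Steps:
$B = 16$ ($B = 4^{2} = 16$)
$J{\left(P \right)} = \frac{P + \frac{1}{-18 + P}}{16 + P}$ ($J{\left(P \right)} = \frac{P + \frac{1}{P - 18}}{P + 16} = \frac{P + \frac{1}{-18 + P}}{16 + P}$)
$J{\left(13 \right)} + 8 \cdot 34 = \frac{-1 - 13^{2} + 18 \cdot 13}{288 - 13^{2} + 2 \cdot 13} + 8 \cdot 34 = \frac{-1 - 169 + 234}{288 - 169 + 26} + 272 = \frac{1}{145} \cdot 64 + 272 = \frac{64}{145} + 272 = \frac{39504}{145}$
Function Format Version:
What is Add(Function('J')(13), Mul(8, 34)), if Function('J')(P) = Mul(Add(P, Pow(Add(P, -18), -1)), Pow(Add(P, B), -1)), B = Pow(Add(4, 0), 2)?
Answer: Rational(39504, 145) ≈ 272.44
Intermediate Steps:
B = 16 (B = Pow(4, 2) = 16)
Function('J')(P) = Mul(Pow(Add(16, P), -1), Add(P, Pow(Add(-18, P), -1))) (Function('J')(P) = Mul(Add(P, Pow(Add(P, -18), -1)), Pow(Add(P, 16), -1)) = Mul(Add(P, Pow(Add(-18, P), -1)), Pow(Add(16, P), -1)) = Mul(Pow(Add(16, P), -1), Add(P, Pow(Add(-18, P), -1))))
Add(Function('J')(13), Mul(8, 34)) = Add(Mul(Pow(Add(288, Mul(-1, Pow(13, 2)), Mul(2, 13)), -1), Add(-1, Mul(-1, Pow(13, 2)), Mul(18, 13))), Mul(8, 34)) = Add(Mul(Pow(Add(288, Mul(-1, 169), 26), -1), Add(-1, Mul(-1, 169), 234)), 272) = Add(Mul(Pow(Add(288, -169, 26), -1), Add(-1, -169, 234)), 272) = Add(Mul(Pow(145, -1), 64), 272) = Add(Mul(Rational(1, 145), 64), 272) = Add(Rational(64, 145), 272) = Rational(39504, 145)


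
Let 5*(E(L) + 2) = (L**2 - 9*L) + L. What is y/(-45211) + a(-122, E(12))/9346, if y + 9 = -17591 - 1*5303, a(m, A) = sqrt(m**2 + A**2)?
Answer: 22903/45211 + sqrt(93386)/23365 ≈ 0.51966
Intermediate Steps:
E(L) = -2 - 8*L/5 + L**2/5 (E(L) = -2 + ((L**2 - 9*L) + L)/5 = -2 + (L**2 - 8*L)/5 = -2 + (-8*L/5 + L**2/5) = -2 - 8*L/5 + L**2/5)
a(m, A) = sqrt(A**2 + m**2)
y = -22903 (y = -9 + (-17591 - 1*5303) = -9 + (-17591 - 5303) = -9 - 22894 = -22903)
y/(-45211) + a(-122, E(12))/9346 = -22903/(-45211) + sqrt((-2 - 8/5*12 + (1/5)*12**2)**2 + (-122)**2)/9346 = -22903*(-1/45211) + sqrt((-2 - 96/5 + (1/5)*144)**2 + 14884)*(1/9346) = 22903/45211 + sqrt((-2 - 96/5 + 144/5)**2 + 14884)*(1/9346) = 22903/45211 + sqrt((38/5)**2 + 14884)*(1/9346) = 22903/45211 + sqrt(1444/25 + 14884)*(1/9346) = 22903/45211 + sqrt(373544/25)*(1/9346) = 22903/45211 + (2*sqrt(93386)/5)*(1/9346) = 22903/45211 + sqrt(93386)/23365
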